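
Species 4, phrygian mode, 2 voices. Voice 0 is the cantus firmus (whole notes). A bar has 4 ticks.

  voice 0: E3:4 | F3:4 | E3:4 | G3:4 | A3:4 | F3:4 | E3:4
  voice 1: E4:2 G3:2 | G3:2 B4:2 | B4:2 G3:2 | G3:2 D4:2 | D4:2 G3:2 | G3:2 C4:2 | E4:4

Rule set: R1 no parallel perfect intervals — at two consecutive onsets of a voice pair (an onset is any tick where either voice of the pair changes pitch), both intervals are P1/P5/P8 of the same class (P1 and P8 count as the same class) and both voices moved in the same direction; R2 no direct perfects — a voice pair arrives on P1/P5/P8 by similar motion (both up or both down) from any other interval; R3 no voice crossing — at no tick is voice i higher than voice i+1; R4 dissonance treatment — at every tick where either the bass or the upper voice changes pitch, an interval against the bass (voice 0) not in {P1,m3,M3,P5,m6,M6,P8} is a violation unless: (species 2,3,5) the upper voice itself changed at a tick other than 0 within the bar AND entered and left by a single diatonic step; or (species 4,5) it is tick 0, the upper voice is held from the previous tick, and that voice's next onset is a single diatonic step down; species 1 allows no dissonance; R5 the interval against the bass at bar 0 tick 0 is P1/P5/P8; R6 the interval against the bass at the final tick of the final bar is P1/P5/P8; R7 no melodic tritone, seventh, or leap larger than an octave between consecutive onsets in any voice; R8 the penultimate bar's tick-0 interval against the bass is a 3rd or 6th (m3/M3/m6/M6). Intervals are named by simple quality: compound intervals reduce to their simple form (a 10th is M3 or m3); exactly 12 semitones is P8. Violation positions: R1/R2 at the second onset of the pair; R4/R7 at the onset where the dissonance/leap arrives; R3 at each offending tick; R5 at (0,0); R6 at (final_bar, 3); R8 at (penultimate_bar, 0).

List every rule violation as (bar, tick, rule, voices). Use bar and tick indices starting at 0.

bar 0: v0=E3 v1=E4 downbeat P8
bar 1: v0=F3 v1=G3 downbeat M2
bar 2: v0=E3 v1=B4 downbeat P5
bar 3: v0=G3 v1=G3 downbeat P1
bar 4: v0=A3 v1=D4 downbeat P4
bar 5: v0=F3 v1=G3 downbeat M2
bar 6: v0=E3 v1=E4 downbeat P8
  -> R4 @ bar 1 tick 0 v(0, 1): F3/G3 M2 untreated
  -> R4 @ bar 1 tick 2 v(0, 1): F3/B4 TT untreated
  -> R7 @ bar 1 tick 2 v(1,): G3->B4 leap 16st
  -> R7 @ bar 2 tick 2 v(1,): B4->G3 leap 16st
  -> R4 @ bar 4 tick 0 v(0, 1): A3/D4 P4 untreated
  -> R3 @ bar 4 tick 2 v(0, 1): A3 above G3
  -> R4 @ bar 4 tick 2 v(0, 1): A3/G3 M2 untreated
  -> R3 @ bar 4 tick 3 v(0, 1): A3 above G3
  -> R4 @ bar 5 tick 0 v(0, 1): F3/G3 M2 untreated
  -> R8 @ bar 5 tick 0 v(0, 1): penult M2 not 3rd/6th

(1, 0, R4, (0, 1))
(1, 2, R4, (0, 1))
(1, 2, R7, (1,))
(2, 2, R7, (1,))
(4, 0, R4, (0, 1))
(4, 2, R3, (0, 1))
(4, 2, R4, (0, 1))
(4, 3, R3, (0, 1))
(5, 0, R4, (0, 1))
(5, 0, R8, (0, 1))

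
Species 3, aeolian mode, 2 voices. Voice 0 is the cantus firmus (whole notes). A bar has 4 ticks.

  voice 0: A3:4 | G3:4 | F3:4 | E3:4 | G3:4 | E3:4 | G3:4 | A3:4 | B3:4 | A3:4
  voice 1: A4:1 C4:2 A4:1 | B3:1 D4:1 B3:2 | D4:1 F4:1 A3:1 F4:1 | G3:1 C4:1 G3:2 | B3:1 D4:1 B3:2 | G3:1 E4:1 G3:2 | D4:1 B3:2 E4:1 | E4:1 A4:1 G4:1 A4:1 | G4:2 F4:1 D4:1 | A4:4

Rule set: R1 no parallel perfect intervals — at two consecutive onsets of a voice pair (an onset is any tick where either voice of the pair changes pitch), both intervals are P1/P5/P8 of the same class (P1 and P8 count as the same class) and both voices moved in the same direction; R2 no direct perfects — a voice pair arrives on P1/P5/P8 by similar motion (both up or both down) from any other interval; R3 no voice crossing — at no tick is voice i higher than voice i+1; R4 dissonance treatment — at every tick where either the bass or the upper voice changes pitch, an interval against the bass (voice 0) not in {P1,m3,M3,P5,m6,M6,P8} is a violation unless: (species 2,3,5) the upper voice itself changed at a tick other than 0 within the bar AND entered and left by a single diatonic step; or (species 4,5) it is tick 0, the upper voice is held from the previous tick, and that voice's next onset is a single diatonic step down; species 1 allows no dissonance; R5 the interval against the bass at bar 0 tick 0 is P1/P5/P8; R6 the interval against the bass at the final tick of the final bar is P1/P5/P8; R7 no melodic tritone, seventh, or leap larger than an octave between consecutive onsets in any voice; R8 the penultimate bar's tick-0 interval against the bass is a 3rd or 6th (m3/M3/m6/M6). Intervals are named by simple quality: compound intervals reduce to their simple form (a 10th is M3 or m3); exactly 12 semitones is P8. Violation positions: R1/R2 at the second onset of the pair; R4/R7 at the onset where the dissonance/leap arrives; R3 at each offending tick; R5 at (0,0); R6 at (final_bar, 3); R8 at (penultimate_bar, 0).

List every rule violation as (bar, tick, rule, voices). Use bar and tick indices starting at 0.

bar 0: v0=A3 v1=A4 downbeat P8
bar 1: v0=G3 v1=B3 downbeat M3
bar 2: v0=F3 v1=D4 downbeat M6
bar 3: v0=E3 v1=G3 downbeat m3
bar 4: v0=G3 v1=B3 downbeat M3
bar 5: v0=E3 v1=G3 downbeat m3
bar 6: v0=G3 v1=D4 downbeat P5
bar 7: v0=A3 v1=E4 downbeat P5
bar 8: v0=B3 v1=G4 downbeat m6
bar 9: v0=A3 v1=A4 downbeat P8
  -> R7 @ bar 1 tick 0 v(1,): A4->B3 leap 10st
  -> R7 @ bar 3 tick 0 v(1,): F4->G3 leap 10st
  -> R2 @ bar 6 tick 0 v(0, 1): E3/G3 m3 -> G3/D4 P5 similar
  -> R4 @ bar 8 tick 2 v(0, 1): B3/F4 TT untreated

(1, 0, R7, (1,))
(3, 0, R7, (1,))
(6, 0, R2, (0, 1))
(8, 2, R4, (0, 1))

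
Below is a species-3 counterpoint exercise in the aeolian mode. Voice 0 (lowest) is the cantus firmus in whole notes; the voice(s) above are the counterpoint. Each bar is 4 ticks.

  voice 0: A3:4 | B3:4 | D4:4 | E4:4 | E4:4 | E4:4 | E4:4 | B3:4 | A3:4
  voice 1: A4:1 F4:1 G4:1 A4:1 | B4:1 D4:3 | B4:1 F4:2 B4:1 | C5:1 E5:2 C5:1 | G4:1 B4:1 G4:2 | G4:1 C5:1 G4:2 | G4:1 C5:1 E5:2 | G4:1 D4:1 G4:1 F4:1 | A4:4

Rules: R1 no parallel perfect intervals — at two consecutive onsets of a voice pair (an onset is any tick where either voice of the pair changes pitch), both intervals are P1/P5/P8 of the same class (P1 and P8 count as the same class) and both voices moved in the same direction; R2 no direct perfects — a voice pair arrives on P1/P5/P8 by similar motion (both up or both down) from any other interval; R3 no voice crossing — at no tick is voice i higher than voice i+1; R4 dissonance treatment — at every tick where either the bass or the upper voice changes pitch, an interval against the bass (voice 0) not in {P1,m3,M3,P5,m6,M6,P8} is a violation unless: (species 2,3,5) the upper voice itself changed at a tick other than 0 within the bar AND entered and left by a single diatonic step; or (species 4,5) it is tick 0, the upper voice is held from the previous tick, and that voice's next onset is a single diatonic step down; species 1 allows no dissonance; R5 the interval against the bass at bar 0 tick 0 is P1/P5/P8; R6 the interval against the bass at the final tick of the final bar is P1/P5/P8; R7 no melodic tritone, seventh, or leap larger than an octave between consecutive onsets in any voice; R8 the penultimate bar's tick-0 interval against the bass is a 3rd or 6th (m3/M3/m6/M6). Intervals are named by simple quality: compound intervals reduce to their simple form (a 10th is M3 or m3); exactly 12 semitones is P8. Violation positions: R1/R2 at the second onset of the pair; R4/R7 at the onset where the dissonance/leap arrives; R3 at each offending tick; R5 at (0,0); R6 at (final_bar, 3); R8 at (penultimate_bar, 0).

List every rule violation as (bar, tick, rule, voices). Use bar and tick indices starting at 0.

(1, 0, R1, (0, 1))
(2, 1, R7, (1,))
(2, 3, R7, (1,))
(7, 3, R4, (0, 1))

bar 0: v0=A3 v1=A4 downbeat P8
bar 1: v0=B3 v1=B4 downbeat P8
bar 2: v0=D4 v1=B4 downbeat M6
bar 3: v0=E4 v1=C5 downbeat m6
bar 4: v0=E4 v1=G4 downbeat m3
bar 5: v0=E4 v1=G4 downbeat m3
bar 6: v0=E4 v1=G4 downbeat m3
bar 7: v0=B3 v1=G4 downbeat m6
bar 8: v0=A3 v1=A4 downbeat P8
  -> R1 @ bar 1 tick 0 v(0, 1): A3/A4 P8 -> B3/B4 P8 similar
  -> R7 @ bar 2 tick 1 v(1,): B4->F4 leap 6st
  -> R7 @ bar 2 tick 3 v(1,): F4->B4 leap 6st
  -> R4 @ bar 7 tick 3 v(0, 1): B3/F4 TT untreated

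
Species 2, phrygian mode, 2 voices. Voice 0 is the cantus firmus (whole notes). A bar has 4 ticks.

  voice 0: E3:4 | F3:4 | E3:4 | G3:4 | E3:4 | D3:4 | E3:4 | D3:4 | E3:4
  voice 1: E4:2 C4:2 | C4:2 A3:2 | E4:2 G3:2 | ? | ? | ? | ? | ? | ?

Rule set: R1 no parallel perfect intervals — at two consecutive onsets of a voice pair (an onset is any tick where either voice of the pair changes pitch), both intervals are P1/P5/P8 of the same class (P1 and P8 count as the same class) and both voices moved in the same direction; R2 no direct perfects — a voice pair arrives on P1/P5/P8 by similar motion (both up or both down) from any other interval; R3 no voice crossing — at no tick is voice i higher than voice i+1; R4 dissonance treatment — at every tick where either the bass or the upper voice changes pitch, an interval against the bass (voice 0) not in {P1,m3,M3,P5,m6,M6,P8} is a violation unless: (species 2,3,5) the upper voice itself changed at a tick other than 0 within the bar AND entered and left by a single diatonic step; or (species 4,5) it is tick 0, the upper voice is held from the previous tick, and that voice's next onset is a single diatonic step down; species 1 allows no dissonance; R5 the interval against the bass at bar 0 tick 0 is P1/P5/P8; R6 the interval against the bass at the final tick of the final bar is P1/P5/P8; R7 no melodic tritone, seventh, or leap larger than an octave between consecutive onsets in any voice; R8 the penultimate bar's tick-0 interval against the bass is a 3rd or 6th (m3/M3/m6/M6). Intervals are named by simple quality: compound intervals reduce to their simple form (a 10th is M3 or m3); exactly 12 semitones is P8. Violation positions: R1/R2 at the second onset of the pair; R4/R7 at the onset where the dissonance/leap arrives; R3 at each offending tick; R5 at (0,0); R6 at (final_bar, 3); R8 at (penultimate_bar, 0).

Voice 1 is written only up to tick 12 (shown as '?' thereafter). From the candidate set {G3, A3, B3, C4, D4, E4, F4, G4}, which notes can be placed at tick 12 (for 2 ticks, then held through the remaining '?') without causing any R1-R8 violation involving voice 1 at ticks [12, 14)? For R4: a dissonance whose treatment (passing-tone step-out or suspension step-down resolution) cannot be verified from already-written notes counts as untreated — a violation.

{B3, E4, G3}

G3: legal
A3: violates R4
B3: legal
C4: violates R4
D4: violates R2
E4: legal
F4: violates R4,R7
G4: violates R2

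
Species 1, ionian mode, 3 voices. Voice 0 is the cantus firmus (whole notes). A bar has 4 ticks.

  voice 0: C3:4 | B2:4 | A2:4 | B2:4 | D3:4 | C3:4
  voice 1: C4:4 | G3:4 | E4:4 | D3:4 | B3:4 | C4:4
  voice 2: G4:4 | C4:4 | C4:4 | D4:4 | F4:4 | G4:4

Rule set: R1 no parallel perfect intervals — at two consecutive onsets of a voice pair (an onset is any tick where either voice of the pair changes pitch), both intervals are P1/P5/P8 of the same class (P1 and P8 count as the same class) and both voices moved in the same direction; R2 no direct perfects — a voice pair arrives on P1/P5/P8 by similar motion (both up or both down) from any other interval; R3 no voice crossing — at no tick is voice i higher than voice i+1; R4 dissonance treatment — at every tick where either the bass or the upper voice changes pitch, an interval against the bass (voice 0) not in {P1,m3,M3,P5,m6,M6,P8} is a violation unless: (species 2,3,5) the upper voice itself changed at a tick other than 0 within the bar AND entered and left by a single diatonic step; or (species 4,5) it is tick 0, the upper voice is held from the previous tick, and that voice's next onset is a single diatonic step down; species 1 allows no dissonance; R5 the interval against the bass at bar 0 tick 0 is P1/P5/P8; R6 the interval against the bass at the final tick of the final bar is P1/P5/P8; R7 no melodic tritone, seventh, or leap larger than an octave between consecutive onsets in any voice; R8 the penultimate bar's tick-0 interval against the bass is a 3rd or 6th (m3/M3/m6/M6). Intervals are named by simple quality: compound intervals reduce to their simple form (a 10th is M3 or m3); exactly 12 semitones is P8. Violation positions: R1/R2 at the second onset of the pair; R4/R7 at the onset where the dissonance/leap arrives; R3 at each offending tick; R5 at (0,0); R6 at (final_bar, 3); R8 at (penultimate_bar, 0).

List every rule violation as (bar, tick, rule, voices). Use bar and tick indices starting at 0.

(1, 0, R4, (0, 2))
(2, 0, R3, (1, 2))
(2, 1, R3, (1, 2))
(2, 2, R3, (1, 2))
(2, 3, R3, (1, 2))
(3, 0, R7, (1,))
(5, 0, R2, (1, 2))

bar 0: v0=C3 v1=C4 v2=G4 downbeat P5
bar 1: v0=B2 v1=G3 v2=C4 downbeat m2
bar 2: v0=A2 v1=E4 v2=C4 downbeat m3
bar 3: v0=B2 v1=D3 v2=D4 downbeat m3
bar 4: v0=D3 v1=B3 v2=F4 downbeat m3
bar 5: v0=C3 v1=C4 v2=G4 downbeat P5
  -> R4 @ bar 1 tick 0 v(0, 2): B2/C4 m2 untreated
  -> R3 @ bar 2 tick 0 v(1, 2): E4 above C4
  -> R3 @ bar 2 tick 1 v(1, 2): E4 above C4
  -> R3 @ bar 2 tick 2 v(1, 2): E4 above C4
  -> R3 @ bar 2 tick 3 v(1, 2): E4 above C4
  -> R7 @ bar 3 tick 0 v(1,): E4->D3 leap 14st
  -> R2 @ bar 5 tick 0 v(1, 2): B3/F4 TT -> C4/G4 P5 similar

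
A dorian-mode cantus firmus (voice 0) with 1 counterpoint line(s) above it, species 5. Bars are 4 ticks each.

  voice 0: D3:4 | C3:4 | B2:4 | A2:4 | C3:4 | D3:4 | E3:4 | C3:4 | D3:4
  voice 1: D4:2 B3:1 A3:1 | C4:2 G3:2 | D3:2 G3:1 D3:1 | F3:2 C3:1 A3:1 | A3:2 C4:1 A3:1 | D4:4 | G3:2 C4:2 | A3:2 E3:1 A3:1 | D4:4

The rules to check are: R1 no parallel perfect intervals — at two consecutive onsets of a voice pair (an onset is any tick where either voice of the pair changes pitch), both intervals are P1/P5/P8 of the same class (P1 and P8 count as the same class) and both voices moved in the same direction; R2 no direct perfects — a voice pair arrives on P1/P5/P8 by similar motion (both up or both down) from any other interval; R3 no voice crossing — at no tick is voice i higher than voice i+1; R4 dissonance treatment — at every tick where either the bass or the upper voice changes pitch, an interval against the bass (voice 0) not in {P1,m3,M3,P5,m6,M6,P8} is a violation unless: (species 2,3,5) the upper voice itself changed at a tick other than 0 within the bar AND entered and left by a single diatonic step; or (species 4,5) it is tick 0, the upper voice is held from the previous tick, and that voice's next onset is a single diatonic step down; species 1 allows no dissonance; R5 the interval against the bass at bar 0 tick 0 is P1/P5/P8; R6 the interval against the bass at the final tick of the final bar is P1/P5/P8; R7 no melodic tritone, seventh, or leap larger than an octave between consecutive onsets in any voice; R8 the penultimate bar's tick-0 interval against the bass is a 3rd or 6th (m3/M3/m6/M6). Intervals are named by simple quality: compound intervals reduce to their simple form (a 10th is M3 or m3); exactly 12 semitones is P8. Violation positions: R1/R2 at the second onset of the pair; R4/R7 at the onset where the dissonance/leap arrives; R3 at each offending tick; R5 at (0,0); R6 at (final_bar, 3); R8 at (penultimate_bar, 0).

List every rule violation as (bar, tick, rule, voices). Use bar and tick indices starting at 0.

bar 0: v0=D3 v1=D4 downbeat P8
bar 1: v0=C3 v1=C4 downbeat P8
bar 2: v0=B2 v1=D3 downbeat m3
bar 3: v0=A2 v1=F3 downbeat m6
bar 4: v0=C3 v1=A3 downbeat M6
bar 5: v0=D3 v1=D4 downbeat P8
bar 6: v0=E3 v1=G3 downbeat m3
bar 7: v0=C3 v1=A3 downbeat M6
bar 8: v0=D3 v1=D4 downbeat P8
  -> R2 @ bar 5 tick 0 v(0, 1): C3/A3 M6 -> D3/D4 P8 similar
  -> R2 @ bar 8 tick 0 v(0, 1): C3/A3 M6 -> D3/D4 P8 similar

(5, 0, R2, (0, 1))
(8, 0, R2, (0, 1))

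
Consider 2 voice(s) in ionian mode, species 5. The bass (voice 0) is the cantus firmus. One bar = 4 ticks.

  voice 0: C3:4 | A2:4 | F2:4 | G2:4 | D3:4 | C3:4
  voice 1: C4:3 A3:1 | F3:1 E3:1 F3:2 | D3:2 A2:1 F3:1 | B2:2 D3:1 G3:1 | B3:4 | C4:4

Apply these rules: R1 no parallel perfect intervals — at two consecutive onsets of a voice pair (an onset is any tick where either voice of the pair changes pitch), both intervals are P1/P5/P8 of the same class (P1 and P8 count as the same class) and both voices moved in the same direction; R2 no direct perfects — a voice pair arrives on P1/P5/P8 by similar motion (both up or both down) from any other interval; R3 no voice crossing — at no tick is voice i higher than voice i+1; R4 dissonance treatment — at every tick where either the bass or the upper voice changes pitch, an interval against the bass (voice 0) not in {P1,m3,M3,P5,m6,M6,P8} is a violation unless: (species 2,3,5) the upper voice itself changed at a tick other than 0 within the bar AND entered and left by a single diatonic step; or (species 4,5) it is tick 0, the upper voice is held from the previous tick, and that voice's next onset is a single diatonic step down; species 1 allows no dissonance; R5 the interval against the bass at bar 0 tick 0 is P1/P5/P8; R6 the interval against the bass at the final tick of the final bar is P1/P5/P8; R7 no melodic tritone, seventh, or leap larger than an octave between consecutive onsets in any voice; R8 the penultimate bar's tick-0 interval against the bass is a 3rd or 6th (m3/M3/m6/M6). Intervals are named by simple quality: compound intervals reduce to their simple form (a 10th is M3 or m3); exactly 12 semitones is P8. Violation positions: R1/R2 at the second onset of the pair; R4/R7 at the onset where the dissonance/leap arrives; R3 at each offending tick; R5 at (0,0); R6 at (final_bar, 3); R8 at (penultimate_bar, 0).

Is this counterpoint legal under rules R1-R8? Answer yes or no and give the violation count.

bar 0: v0=C3 v1=C4 (P8)
bar 1: v0=A2 v1=F3 (m6)
bar 2: v0=F2 v1=D3 (M6)
bar 3: v0=G2 v1=B2 (M3)
bar 4: v0=D3 v1=B3 (M6)
bar 5: v0=C3 v1=C4 (P8)
  R7 @ bar3.0: F3->B2 leap 6st

No (1 violations)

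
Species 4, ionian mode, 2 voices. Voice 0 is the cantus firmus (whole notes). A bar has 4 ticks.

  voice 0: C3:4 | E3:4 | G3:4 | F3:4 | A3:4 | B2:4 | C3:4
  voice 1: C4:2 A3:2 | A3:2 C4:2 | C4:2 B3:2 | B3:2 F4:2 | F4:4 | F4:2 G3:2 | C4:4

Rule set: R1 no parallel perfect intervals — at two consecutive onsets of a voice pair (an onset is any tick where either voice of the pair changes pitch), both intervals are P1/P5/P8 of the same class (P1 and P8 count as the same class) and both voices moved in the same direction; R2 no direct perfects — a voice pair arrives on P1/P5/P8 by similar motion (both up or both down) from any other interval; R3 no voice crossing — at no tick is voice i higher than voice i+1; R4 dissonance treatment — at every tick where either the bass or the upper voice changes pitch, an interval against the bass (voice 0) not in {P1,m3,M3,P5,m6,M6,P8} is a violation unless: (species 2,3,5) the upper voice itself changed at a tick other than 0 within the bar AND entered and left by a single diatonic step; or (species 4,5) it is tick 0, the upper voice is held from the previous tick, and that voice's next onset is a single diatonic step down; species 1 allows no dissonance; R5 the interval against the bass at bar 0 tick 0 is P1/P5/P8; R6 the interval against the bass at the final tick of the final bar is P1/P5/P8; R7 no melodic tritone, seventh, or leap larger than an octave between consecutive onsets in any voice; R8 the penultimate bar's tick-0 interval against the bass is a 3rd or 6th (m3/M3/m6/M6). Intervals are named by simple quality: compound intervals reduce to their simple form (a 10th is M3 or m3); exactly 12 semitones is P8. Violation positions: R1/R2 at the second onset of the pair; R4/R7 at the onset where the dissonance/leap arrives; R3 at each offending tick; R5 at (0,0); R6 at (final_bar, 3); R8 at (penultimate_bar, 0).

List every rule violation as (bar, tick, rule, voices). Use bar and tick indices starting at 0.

bar 0: v0=C3 v1=C4 downbeat P8
bar 1: v0=E3 v1=A3 downbeat P4
bar 2: v0=G3 v1=C4 downbeat P4
bar 3: v0=F3 v1=B3 downbeat TT
bar 4: v0=A3 v1=F4 downbeat m6
bar 5: v0=B2 v1=F4 downbeat TT
bar 6: v0=C3 v1=C4 downbeat P8
  -> R4 @ bar 1 tick 0 v(0, 1): E3/A3 P4 untreated
  -> R4 @ bar 3 tick 0 v(0, 1): F3/B3 TT untreated
  -> R7 @ bar 3 tick 2 v(1,): B3->F4 leap 6st
  -> R4 @ bar 5 tick 0 v(0, 1): B2/F4 TT untreated
  -> R7 @ bar 5 tick 0 v(0,): A3->B2 leap 10st
  -> R8 @ bar 5 tick 0 v(0, 1): penult TT not 3rd/6th
  -> R7 @ bar 5 tick 2 v(1,): F4->G3 leap 10st
  -> R2 @ bar 6 tick 0 v(0, 1): B2/G3 m6 -> C3/C4 P8 similar

(1, 0, R4, (0, 1))
(3, 0, R4, (0, 1))
(3, 2, R7, (1,))
(5, 0, R4, (0, 1))
(5, 0, R7, (0,))
(5, 0, R8, (0, 1))
(5, 2, R7, (1,))
(6, 0, R2, (0, 1))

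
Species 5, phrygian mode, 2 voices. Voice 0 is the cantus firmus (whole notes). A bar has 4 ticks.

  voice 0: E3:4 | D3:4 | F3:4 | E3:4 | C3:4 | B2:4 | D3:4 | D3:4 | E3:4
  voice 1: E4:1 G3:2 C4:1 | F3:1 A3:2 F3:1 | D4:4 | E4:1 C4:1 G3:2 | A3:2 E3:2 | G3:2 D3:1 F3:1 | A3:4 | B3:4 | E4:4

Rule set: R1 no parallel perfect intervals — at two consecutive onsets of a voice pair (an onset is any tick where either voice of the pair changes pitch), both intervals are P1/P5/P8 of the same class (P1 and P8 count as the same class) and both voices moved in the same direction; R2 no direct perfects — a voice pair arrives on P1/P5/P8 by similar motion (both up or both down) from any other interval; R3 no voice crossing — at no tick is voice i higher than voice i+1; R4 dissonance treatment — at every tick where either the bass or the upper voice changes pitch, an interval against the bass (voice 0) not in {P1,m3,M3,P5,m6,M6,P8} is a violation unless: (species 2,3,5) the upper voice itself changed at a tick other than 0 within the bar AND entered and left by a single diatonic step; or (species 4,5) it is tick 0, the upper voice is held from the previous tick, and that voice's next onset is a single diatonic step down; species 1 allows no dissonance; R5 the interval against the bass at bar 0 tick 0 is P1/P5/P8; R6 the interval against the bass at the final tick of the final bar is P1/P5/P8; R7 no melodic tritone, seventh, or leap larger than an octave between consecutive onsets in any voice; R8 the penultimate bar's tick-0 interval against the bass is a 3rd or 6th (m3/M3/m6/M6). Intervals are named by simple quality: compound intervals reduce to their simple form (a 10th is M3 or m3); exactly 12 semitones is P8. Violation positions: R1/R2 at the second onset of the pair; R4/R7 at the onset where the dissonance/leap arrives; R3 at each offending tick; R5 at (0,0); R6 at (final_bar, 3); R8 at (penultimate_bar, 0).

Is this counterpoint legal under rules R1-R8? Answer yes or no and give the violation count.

No (3 violations)

bar 0: v0=E3 v1=E4 (P8)
bar 1: v0=D3 v1=F3 (m3)
bar 2: v0=F3 v1=D4 (M6)
bar 3: v0=E3 v1=E4 (P8)
bar 4: v0=C3 v1=A3 (M6)
bar 5: v0=B2 v1=G3 (m6)
bar 6: v0=D3 v1=A3 (P5)
bar 7: v0=D3 v1=B3 (M6)
bar 8: v0=E3 v1=E4 (P8)
  R4 @ bar5.3: B2/F3 TT untreated
  R2 @ bar6.0: B2/F3 TT -> D3/A3 P5 similar
  R2 @ bar8.0: D3/B3 M6 -> E3/E4 P8 similar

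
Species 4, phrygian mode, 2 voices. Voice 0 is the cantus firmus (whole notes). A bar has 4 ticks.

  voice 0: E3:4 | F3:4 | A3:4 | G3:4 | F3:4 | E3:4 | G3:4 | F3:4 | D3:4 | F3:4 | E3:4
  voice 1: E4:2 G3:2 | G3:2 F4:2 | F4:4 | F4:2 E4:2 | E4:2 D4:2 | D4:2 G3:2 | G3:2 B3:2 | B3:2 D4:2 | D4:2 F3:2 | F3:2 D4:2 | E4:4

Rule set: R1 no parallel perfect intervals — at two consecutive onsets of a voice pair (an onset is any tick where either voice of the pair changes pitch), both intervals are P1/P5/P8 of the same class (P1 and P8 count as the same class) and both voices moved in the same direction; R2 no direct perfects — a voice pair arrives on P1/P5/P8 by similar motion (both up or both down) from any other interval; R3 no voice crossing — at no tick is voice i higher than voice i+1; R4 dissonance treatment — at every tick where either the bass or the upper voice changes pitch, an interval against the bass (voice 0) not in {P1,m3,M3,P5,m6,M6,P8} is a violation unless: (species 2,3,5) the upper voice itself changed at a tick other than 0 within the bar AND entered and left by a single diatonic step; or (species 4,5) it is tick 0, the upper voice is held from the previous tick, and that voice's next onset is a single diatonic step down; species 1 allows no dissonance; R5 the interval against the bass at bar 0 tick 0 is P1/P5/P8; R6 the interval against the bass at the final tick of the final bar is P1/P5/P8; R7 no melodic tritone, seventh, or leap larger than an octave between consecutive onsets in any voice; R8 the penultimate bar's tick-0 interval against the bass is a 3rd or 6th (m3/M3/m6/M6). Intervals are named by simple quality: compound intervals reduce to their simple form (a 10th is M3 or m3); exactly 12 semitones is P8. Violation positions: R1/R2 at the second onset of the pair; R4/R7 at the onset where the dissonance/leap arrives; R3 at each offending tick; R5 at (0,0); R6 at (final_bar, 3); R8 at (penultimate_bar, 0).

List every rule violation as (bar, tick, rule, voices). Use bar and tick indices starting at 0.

(1, 0, R4, (0, 1))
(1, 2, R7, (1,))
(5, 0, R4, (0, 1))
(7, 0, R4, (0, 1))
(9, 0, R8, (0, 1))

bar 0: v0=E3 v1=E4 downbeat P8
bar 1: v0=F3 v1=G3 downbeat M2
bar 2: v0=A3 v1=F4 downbeat m6
bar 3: v0=G3 v1=F4 downbeat m7
bar 4: v0=F3 v1=E4 downbeat M7
bar 5: v0=E3 v1=D4 downbeat m7
bar 6: v0=G3 v1=G3 downbeat P1
bar 7: v0=F3 v1=B3 downbeat TT
bar 8: v0=D3 v1=D4 downbeat P8
bar 9: v0=F3 v1=F3 downbeat P1
bar 10: v0=E3 v1=E4 downbeat P8
  -> R4 @ bar 1 tick 0 v(0, 1): F3/G3 M2 untreated
  -> R7 @ bar 1 tick 2 v(1,): G3->F4 leap 10st
  -> R4 @ bar 5 tick 0 v(0, 1): E3/D4 m7 untreated
  -> R4 @ bar 7 tick 0 v(0, 1): F3/B3 TT untreated
  -> R8 @ bar 9 tick 0 v(0, 1): penult P1 not 3rd/6th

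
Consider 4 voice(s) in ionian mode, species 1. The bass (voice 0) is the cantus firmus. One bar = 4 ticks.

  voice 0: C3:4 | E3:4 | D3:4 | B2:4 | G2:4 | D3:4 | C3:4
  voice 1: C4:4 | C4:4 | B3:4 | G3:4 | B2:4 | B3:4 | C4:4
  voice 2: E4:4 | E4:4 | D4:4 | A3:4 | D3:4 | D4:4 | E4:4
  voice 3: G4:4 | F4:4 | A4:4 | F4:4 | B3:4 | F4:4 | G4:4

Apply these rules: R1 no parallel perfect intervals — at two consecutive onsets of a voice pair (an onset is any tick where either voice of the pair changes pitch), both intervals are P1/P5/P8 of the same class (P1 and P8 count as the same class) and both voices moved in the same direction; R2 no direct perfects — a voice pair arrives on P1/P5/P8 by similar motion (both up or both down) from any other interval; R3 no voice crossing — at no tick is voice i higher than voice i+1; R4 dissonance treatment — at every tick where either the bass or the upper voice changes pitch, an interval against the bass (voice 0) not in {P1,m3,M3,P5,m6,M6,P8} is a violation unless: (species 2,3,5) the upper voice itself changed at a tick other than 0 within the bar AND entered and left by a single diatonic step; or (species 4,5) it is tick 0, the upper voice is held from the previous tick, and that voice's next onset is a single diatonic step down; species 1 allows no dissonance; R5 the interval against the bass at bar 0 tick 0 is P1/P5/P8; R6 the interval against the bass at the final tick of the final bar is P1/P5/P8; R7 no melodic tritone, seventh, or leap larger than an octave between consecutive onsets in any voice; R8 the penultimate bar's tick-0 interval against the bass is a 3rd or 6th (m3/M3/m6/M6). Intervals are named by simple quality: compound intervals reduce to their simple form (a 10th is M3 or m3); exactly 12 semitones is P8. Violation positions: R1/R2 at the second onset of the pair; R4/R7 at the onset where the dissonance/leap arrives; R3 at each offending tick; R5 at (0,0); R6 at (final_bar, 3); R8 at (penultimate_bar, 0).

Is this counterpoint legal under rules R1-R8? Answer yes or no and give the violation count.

bar 0: v0=C3 v1=C4 v2=E4 v3=G4 (P5)
bar 1: v0=E3 v1=C4 v2=E4 v3=F4 (m2)
bar 2: v0=D3 v1=B3 v2=D4 v3=A4 (P5)
bar 3: v0=B2 v1=G3 v2=A3 v3=F4 (TT)
bar 4: v0=G2 v1=B2 v2=D3 v3=B3 (M3)
bar 5: v0=D3 v1=B3 v2=D4 v3=F4 (m3)
bar 6: v0=C3 v1=C4 v2=E4 v3=G4 (P5)
  R5 @ bar0.0: opens on M3
  R4 @ bar1.0: E3/F4 m2 untreated
  R1 @ bar2.0: E3/E4 P8 -> D3/D4 P8 similar
  R4 @ bar3.0: B2/A3 m7 untreated
  R4 @ bar3.0: B2/F4 TT untreated
  R2 @ bar4.0: B2/A3 m7 -> G2/D3 P5 similar
  R2 @ bar4.0: G3/F4 m7 -> B2/B3 P8 similar
  R7 @ bar4.0: F4->B3 leap 6st
  R2 @ bar5.0: G2/D3 P5 -> D3/D4 P8 similar
  R7 @ bar5.0: B3->F4 leap 6st
  R8 @ bar5.0: penult P8 not 3rd/6th
  R2 @ bar6.0: B3/F4 TT -> C4/G4 P5 similar
  R6 @ bar6.3: closes on M3

No (13 violations)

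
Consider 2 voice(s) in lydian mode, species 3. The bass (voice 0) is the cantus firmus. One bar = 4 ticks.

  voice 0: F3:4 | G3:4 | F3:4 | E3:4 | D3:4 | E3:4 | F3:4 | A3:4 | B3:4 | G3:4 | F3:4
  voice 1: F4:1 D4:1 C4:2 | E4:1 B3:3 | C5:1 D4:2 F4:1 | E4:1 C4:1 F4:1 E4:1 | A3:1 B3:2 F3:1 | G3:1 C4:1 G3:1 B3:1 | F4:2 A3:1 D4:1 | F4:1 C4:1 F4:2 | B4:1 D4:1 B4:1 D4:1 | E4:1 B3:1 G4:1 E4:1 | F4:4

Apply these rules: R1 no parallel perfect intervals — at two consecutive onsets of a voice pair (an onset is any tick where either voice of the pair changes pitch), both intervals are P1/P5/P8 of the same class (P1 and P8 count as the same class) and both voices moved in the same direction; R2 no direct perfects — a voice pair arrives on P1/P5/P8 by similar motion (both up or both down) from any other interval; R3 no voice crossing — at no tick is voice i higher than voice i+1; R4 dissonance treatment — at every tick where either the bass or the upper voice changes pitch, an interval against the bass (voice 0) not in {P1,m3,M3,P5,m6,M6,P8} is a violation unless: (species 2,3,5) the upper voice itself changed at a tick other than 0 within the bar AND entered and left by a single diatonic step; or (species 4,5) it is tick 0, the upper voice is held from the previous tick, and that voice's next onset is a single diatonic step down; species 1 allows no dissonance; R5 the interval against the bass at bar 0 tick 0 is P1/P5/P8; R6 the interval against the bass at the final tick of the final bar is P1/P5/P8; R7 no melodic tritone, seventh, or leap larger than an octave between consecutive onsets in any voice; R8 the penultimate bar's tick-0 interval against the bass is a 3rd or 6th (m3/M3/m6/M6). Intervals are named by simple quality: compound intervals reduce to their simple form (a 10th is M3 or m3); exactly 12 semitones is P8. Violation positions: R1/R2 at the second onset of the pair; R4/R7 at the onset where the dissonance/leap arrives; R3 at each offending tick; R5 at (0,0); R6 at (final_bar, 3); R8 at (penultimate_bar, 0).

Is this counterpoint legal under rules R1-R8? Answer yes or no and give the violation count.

No (10 violations)

bar 0: v0=F3 v1=F4 (P8)
bar 1: v0=G3 v1=E4 (M6)
bar 2: v0=F3 v1=C5 (P5)
bar 3: v0=E3 v1=E4 (P8)
bar 4: v0=D3 v1=A3 (P5)
bar 5: v0=E3 v1=G3 (m3)
bar 6: v0=F3 v1=F4 (P8)
bar 7: v0=A3 v1=F4 (m6)
bar 8: v0=B3 v1=B4 (P8)
bar 9: v0=G3 v1=E4 (M6)
bar 10: v0=F3 v1=F4 (P8)
  R7 @ bar2.0: B3->C5 leap 13st
  R7 @ bar2.1: C5->D4 leap 10st
  R1 @ bar3.0: F3/F4 P8 -> E3/E4 P8 similar
  R4 @ bar3.2: E3/F4 m2 untreated
  R2 @ bar4.0: E3/E4 P8 -> D3/A3 P5 similar
  R7 @ bar4.3: B3->F3 leap 6st
  R2 @ bar6.0: E3/B3 P5 -> F3/F4 P8 similar
  R7 @ bar6.0: B3->F4 leap 6st
  R2 @ bar8.0: A3/F4 m6 -> B3/B4 P8 similar
  R7 @ bar8.0: F4->B4 leap 6st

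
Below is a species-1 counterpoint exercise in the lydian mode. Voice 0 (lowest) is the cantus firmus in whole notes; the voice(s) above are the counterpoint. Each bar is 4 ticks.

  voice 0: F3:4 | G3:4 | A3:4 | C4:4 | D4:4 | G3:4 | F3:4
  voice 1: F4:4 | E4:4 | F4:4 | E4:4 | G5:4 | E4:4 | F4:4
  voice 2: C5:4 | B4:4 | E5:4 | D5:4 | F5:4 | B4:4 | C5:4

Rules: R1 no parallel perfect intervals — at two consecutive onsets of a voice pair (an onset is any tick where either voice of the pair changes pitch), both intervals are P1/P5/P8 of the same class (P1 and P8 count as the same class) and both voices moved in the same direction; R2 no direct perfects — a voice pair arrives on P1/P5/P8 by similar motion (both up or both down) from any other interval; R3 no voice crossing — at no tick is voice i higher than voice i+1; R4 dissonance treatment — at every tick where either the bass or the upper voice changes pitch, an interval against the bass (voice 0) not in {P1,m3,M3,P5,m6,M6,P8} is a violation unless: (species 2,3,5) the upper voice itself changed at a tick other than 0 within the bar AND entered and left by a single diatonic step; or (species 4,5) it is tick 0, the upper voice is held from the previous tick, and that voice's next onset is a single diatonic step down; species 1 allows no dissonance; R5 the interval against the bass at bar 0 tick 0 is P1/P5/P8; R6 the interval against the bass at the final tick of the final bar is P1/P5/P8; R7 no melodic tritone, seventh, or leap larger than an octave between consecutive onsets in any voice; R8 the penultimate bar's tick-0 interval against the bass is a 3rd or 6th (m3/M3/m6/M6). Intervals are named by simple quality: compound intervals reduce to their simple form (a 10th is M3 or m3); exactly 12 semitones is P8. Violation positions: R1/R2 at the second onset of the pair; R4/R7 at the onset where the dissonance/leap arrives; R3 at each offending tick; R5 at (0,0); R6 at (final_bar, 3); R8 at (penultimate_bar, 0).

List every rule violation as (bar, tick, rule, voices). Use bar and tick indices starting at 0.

bar 0: v0=F3 v1=F4 v2=C5 downbeat P5
bar 1: v0=G3 v1=E4 v2=B4 downbeat M3
bar 2: v0=A3 v1=F4 v2=E5 downbeat P5
bar 3: v0=C4 v1=E4 v2=D5 downbeat M2
bar 4: v0=D4 v1=G5 v2=F5 downbeat m3
bar 5: v0=G3 v1=E4 v2=B4 downbeat M3
bar 6: v0=F3 v1=F4 v2=C5 downbeat P5
  -> R1 @ bar 1 tick 0 v(1, 2): F4/C5 P5 -> E4/B4 P5 similar
  -> R2 @ bar 2 tick 0 v(0, 2): G3/B4 M3 -> A3/E5 P5 similar
  -> R4 @ bar 3 tick 0 v(0, 2): C4/D5 M2 untreated
  -> R3 @ bar 4 tick 0 v(1, 2): G5 above F5
  -> R4 @ bar 4 tick 0 v(0, 1): D4/G5 P4 untreated
  -> R7 @ bar 4 tick 0 v(1,): E4->G5 leap 15st
  -> R3 @ bar 4 tick 1 v(1, 2): G5 above F5
  -> R3 @ bar 4 tick 2 v(1, 2): G5 above F5
  -> R3 @ bar 4 tick 3 v(1, 2): G5 above F5
  -> R2 @ bar 5 tick 0 v(1, 2): G5/F5 M2 -> E4/B4 P5 similar
  -> R7 @ bar 5 tick 0 v(1,): G5->E4 leap 15st
  -> R7 @ bar 5 tick 0 v(2,): F5->B4 leap 6st
  -> R1 @ bar 6 tick 0 v(1, 2): E4/B4 P5 -> F4/C5 P5 similar

(1, 0, R1, (1, 2))
(2, 0, R2, (0, 2))
(3, 0, R4, (0, 2))
(4, 0, R3, (1, 2))
(4, 0, R4, (0, 1))
(4, 0, R7, (1,))
(4, 1, R3, (1, 2))
(4, 2, R3, (1, 2))
(4, 3, R3, (1, 2))
(5, 0, R2, (1, 2))
(5, 0, R7, (1,))
(5, 0, R7, (2,))
(6, 0, R1, (1, 2))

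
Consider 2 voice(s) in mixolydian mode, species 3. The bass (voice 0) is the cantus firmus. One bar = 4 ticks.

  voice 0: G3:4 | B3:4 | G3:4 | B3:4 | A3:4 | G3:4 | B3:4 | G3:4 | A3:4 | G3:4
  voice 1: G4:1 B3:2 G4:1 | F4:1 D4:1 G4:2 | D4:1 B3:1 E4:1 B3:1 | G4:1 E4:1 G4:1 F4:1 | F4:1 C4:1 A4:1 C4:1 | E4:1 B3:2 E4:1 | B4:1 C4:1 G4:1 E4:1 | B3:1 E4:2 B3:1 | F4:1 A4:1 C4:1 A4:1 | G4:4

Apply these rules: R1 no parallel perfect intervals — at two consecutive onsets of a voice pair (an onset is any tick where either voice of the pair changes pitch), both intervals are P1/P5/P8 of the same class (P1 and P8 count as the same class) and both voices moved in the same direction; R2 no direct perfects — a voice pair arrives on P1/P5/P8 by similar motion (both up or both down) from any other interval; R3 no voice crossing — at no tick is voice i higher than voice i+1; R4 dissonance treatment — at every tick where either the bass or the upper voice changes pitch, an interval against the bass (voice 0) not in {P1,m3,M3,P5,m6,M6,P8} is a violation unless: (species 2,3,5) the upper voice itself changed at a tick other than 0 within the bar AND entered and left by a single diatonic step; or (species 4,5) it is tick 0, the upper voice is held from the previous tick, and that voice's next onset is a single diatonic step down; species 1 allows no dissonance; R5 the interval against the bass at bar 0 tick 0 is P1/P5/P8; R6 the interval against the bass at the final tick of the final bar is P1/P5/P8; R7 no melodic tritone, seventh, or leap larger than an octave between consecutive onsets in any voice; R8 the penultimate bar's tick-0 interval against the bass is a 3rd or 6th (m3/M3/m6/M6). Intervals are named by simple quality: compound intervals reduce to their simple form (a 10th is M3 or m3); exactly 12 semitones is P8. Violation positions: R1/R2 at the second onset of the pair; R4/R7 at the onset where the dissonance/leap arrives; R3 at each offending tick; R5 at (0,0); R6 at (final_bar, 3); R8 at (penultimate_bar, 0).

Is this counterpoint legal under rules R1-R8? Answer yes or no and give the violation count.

No (10 violations)

bar 0: v0=G3 v1=G4 (P8)
bar 1: v0=B3 v1=F4 (TT)
bar 2: v0=G3 v1=D4 (P5)
bar 3: v0=B3 v1=G4 (m6)
bar 4: v0=A3 v1=F4 (m6)
bar 5: v0=G3 v1=E4 (M6)
bar 6: v0=B3 v1=B4 (P8)
bar 7: v0=G3 v1=B3 (M3)
bar 8: v0=A3 v1=F4 (m6)
bar 9: v0=G3 v1=G4 (P8)
  R4 @ bar1.0: B3/F4 TT untreated
  R2 @ bar2.0: B3/G4 m6 -> G3/D4 P5 similar
  R4 @ bar3.1: B3/E4 P4 untreated
  R4 @ bar3.3: B3/F4 TT untreated
  R2 @ bar6.0: G3/E4 M6 -> B3/B4 P8 similar
  R4 @ bar6.1: B3/C4 m2 untreated
  R7 @ bar6.1: B4->C4 leap 11st
  R4 @ bar6.3: B3/E4 P4 untreated
  R7 @ bar8.0: B3->F4 leap 6st
  R1 @ bar9.0: A3/A4 P8 -> G3/G4 P8 similar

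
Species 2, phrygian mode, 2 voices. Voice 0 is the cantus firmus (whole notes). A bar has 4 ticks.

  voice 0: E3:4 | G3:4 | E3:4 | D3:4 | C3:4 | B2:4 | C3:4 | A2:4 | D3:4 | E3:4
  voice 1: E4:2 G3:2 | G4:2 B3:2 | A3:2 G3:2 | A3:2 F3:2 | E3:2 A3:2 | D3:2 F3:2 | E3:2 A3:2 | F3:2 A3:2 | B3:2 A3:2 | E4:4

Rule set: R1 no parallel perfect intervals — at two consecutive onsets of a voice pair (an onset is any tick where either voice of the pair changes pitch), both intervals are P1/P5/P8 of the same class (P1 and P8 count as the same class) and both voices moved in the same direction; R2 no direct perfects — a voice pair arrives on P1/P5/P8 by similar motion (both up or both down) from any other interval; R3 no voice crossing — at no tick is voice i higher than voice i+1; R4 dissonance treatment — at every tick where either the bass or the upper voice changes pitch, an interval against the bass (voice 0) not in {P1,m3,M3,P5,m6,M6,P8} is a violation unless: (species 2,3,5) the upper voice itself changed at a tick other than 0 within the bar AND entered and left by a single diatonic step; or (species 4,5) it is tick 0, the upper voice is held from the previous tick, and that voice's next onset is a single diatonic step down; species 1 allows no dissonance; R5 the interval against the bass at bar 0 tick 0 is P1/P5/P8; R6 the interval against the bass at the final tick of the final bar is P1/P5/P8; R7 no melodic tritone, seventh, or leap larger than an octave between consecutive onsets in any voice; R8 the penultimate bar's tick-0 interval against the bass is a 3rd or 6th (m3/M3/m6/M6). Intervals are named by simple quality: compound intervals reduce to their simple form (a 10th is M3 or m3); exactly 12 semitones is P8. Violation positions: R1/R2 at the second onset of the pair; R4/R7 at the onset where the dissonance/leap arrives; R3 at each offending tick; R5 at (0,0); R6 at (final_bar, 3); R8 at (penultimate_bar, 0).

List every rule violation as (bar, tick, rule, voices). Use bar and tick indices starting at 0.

(1, 0, R2, (0, 1))
(2, 0, R4, (0, 1))
(5, 2, R4, (0, 1))
(9, 0, R2, (0, 1))

bar 0: v0=E3 v1=E4 downbeat P8
bar 1: v0=G3 v1=G4 downbeat P8
bar 2: v0=E3 v1=A3 downbeat P4
bar 3: v0=D3 v1=A3 downbeat P5
bar 4: v0=C3 v1=E3 downbeat M3
bar 5: v0=B2 v1=D3 downbeat m3
bar 6: v0=C3 v1=E3 downbeat M3
bar 7: v0=A2 v1=F3 downbeat m6
bar 8: v0=D3 v1=B3 downbeat M6
bar 9: v0=E3 v1=E4 downbeat P8
  -> R2 @ bar 1 tick 0 v(0, 1): E3/G3 m3 -> G3/G4 P8 similar
  -> R4 @ bar 2 tick 0 v(0, 1): E3/A3 P4 untreated
  -> R4 @ bar 5 tick 2 v(0, 1): B2/F3 TT untreated
  -> R2 @ bar 9 tick 0 v(0, 1): D3/A3 P5 -> E3/E4 P8 similar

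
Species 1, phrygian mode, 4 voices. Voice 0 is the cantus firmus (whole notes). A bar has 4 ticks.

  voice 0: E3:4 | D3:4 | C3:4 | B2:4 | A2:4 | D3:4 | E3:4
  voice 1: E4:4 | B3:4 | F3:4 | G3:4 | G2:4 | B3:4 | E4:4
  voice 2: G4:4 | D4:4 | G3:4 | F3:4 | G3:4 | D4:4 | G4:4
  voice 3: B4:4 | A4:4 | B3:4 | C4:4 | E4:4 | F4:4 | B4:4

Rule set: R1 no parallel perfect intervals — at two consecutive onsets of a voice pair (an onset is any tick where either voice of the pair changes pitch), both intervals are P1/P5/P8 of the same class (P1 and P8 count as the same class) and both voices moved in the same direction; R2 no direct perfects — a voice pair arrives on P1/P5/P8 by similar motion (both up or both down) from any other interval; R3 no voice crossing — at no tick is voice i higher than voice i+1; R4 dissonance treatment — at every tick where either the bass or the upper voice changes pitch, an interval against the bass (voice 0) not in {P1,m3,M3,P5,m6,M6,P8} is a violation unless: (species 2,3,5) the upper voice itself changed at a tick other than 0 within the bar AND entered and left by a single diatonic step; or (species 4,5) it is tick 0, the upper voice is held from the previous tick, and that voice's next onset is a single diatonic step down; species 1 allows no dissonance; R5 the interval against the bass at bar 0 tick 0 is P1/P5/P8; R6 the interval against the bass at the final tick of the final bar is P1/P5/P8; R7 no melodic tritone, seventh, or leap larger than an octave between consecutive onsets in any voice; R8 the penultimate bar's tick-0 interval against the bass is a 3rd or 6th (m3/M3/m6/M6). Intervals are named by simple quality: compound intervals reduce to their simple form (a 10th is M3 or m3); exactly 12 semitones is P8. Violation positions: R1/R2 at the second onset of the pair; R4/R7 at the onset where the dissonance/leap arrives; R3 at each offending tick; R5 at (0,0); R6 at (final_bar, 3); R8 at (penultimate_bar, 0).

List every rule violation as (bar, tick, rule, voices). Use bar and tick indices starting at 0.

(0, 0, R5, (0, 2))
(1, 0, R1, (0, 3))
(1, 0, R2, (0, 2))
(1, 0, R2, (2, 3))
(2, 0, R2, (0, 2))
(2, 0, R4, (0, 1))
(2, 0, R4, (0, 3))
(2, 0, R7, (1,))
(2, 0, R7, (3,))
(3, 0, R3, (1, 2))
(3, 0, R4, (0, 2))
(3, 0, R4, (0, 3))
(3, 1, R3, (1, 2))
(3, 2, R3, (1, 2))
(3, 3, R3, (1, 2))
(4, 0, R3, (0, 1))
(4, 0, R4, (0, 1))
(4, 0, R4, (0, 2))
(4, 1, R3, (0, 1))
(4, 2, R3, (0, 1))
(4, 3, R3, (0, 1))
(5, 0, R2, (0, 2))
(5, 0, R7, (1,))
(5, 0, R8, (0, 2))
(6, 0, R2, (0, 1))
(6, 0, R2, (0, 3))
(6, 0, R2, (1, 3))
(6, 0, R7, (3,))
(6, 3, R6, (0, 2))

bar 0: v0=E3 v1=E4 v2=G4 v3=B4 downbeat P5
bar 1: v0=D3 v1=B3 v2=D4 v3=A4 downbeat P5
bar 2: v0=C3 v1=F3 v2=G3 v3=B3 downbeat M7
bar 3: v0=B2 v1=G3 v2=F3 v3=C4 downbeat m2
bar 4: v0=A2 v1=G2 v2=G3 v3=E4 downbeat P5
bar 5: v0=D3 v1=B3 v2=D4 v3=F4 downbeat m3
bar 6: v0=E3 v1=E4 v2=G4 v3=B4 downbeat P5
  -> R5 @ bar 0 tick 0 v(0, 2): opens on m3
  -> R1 @ bar 1 tick 0 v(0, 3): E3/B4 P5 -> D3/A4 P5 similar
  -> R2 @ bar 1 tick 0 v(0, 2): E3/G4 m3 -> D3/D4 P8 similar
  -> R2 @ bar 1 tick 0 v(2, 3): G4/B4 M3 -> D4/A4 P5 similar
  -> R2 @ bar 2 tick 0 v(0, 2): D3/D4 P8 -> C3/G3 P5 similar
  -> R4 @ bar 2 tick 0 v(0, 1): C3/F3 P4 untreated
  -> R4 @ bar 2 tick 0 v(0, 3): C3/B3 M7 untreated
  -> R7 @ bar 2 tick 0 v(1,): B3->F3 leap 6st
  -> R7 @ bar 2 tick 0 v(3,): A4->B3 leap 10st
  -> R3 @ bar 3 tick 0 v(1, 2): G3 above F3
  -> R4 @ bar 3 tick 0 v(0, 2): B2/F3 TT untreated
  -> R4 @ bar 3 tick 0 v(0, 3): B2/C4 m2 untreated
  -> R3 @ bar 3 tick 1 v(1, 2): G3 above F3
  -> R3 @ bar 3 tick 2 v(1, 2): G3 above F3
  -> R3 @ bar 3 tick 3 v(1, 2): G3 above F3
  -> R3 @ bar 4 tick 0 v(0, 1): A2 above G2
  -> R4 @ bar 4 tick 0 v(0, 1): A2/G2 M2 untreated
  -> R4 @ bar 4 tick 0 v(0, 2): A2/G3 m7 untreated
  -> R3 @ bar 4 tick 1 v(0, 1): A2 above G2
  -> R3 @ bar 4 tick 2 v(0, 1): A2 above G2
  -> R3 @ bar 4 tick 3 v(0, 1): A2 above G2
  -> R2 @ bar 5 tick 0 v(0, 2): A2/G3 m7 -> D3/D4 P8 similar
  -> R7 @ bar 5 tick 0 v(1,): G2->B3 leap 16st
  -> R8 @ bar 5 tick 0 v(0, 2): penult P8 not 3rd/6th
  -> R2 @ bar 6 tick 0 v(0, 1): D3/B3 M6 -> E3/E4 P8 similar
  -> R2 @ bar 6 tick 0 v(0, 3): D3/F4 m3 -> E3/B4 P5 similar
  -> R2 @ bar 6 tick 0 v(1, 3): B3/F4 TT -> E4/B4 P5 similar
  -> R7 @ bar 6 tick 0 v(3,): F4->B4 leap 6st
  -> R6 @ bar 6 tick 3 v(0, 2): closes on m3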